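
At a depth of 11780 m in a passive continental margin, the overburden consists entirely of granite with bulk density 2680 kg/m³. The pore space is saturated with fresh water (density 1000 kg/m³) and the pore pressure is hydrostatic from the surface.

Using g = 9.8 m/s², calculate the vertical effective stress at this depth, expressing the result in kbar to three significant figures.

1.94 kbar

Overburden (lithostatic) stress σ_v:
granite: 2680 kg/m³ × 9.8 m/s² × 11780 m = 3.094×10^8 Pa = 309.4 MPa
Pore pressure P_p = 1000 kg/m³ × 9.8 m/s² × 11780 m = 1.154×10^8 Pa = 115.4 MPa
Effective stress σ' = σ_v − P_p = 309.4 − 115.4 = 193.95 MPa = 1.9395 kbar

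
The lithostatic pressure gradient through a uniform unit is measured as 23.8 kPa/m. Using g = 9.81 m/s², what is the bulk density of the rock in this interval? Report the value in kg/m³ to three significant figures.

2430 kg/m³

ρ = (dP/dz)/g = 23.8 kPa/m / 9.81 m/s² = 23800 Pa/m / 9.81 m/s² = 2426.1 kg/m³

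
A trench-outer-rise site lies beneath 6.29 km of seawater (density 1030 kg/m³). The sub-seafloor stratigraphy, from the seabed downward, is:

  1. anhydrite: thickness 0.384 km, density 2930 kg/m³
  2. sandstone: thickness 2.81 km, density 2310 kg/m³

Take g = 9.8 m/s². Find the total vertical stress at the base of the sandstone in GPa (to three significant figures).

0.138 GPa

seawater: 1030 kg/m³ × 9.8 m/s² × 6290 m = 6.349×10^7 Pa = 0.06349 GPa
anhydrite: 2930 kg/m³ × 9.8 m/s² × 384 m = 1.103×10^7 Pa = 0.01103 GPa
sandstone: 2310 kg/m³ × 9.8 m/s² × 2810 m = 6.361×10^7 Pa = 0.06361 GPa
Total = 0.06349 + 0.01103 + 0.06361 = 0.13813 GPa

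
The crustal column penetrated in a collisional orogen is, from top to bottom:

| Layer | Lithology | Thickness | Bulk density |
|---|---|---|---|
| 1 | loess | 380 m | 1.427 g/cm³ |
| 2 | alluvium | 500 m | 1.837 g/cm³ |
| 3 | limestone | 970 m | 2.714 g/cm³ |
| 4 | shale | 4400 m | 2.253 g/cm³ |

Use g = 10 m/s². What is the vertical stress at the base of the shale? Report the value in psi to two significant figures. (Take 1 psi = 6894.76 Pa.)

20000 psi

loess: 1427 kg/m³ × 10 m/s² × 380 m = 5.423×10^6 Pa = 786.5 psi
alluvium: 1837 kg/m³ × 10 m/s² × 500 m = 9.185×10^6 Pa = 1332 psi
limestone: 2714 kg/m³ × 10 m/s² × 970 m = 2.633×10^7 Pa = 3818 psi
shale: 2253 kg/m³ × 10 m/s² × 4400 m = 9.913×10^7 Pa = 14378 psi
Total = 786.5 + 1332 + 3818 + 14378 = 20315 psi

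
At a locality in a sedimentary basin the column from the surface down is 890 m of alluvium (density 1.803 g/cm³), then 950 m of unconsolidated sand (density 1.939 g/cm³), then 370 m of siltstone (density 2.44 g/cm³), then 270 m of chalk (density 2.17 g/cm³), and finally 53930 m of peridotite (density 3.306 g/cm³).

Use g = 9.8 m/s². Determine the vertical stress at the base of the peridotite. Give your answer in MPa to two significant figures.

alluvium: 1803 kg/m³ × 9.8 m/s² × 890 m = 1.573×10^7 Pa = 15.73 MPa
unconsolidated sand: 1939 kg/m³ × 9.8 m/s² × 950 m = 1.805×10^7 Pa = 18.05 MPa
siltstone: 2440 kg/m³ × 9.8 m/s² × 370 m = 8.847×10^6 Pa = 8.847 MPa
chalk: 2170 kg/m³ × 9.8 m/s² × 270 m = 5.742×10^6 Pa = 5.742 MPa
peridotite: 3306 kg/m³ × 9.8 m/s² × 53930 m = 1.747×10^9 Pa = 1747 MPa
Total = 15.73 + 18.05 + 8.847 + 5.742 + 1747 = 1795.6 MPa

1800 MPa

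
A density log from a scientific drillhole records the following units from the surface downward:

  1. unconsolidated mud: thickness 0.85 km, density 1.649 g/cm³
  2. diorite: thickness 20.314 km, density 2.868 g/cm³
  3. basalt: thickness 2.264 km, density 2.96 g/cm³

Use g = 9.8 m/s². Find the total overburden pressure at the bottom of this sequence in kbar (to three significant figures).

6.50 kbar

unconsolidated mud: 1649 kg/m³ × 9.8 m/s² × 850 m = 1.374×10^7 Pa = 0.1374 kbar
diorite: 2868 kg/m³ × 9.8 m/s² × 20314 m = 5.710×10^8 Pa = 5.710 kbar
basalt: 2960 kg/m³ × 9.8 m/s² × 2264 m = 6.567×10^7 Pa = 0.6567 kbar
Total = 0.1374 + 5.710 + 0.6567 = 6.5036 kbar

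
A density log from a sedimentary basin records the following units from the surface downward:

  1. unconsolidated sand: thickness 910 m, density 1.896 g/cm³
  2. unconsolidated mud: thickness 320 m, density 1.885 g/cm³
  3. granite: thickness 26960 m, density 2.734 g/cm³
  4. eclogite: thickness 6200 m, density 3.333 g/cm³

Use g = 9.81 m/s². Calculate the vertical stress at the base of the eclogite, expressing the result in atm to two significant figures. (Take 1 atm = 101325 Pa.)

unconsolidated sand: 1896 kg/m³ × 9.81 m/s² × 910 m = 1.693×10^7 Pa = 167.0 atm
unconsolidated mud: 1885 kg/m³ × 9.81 m/s² × 320 m = 5.917×10^6 Pa = 58.40 atm
granite: 2734 kg/m³ × 9.81 m/s² × 26960 m = 7.231×10^8 Pa = 7136 atm
eclogite: 3333 kg/m³ × 9.81 m/s² × 6200 m = 2.027×10^8 Pa = 2001 atm
Total = 167.0 + 58.40 + 7136 + 2001 = 9362.4 atm

9400 atm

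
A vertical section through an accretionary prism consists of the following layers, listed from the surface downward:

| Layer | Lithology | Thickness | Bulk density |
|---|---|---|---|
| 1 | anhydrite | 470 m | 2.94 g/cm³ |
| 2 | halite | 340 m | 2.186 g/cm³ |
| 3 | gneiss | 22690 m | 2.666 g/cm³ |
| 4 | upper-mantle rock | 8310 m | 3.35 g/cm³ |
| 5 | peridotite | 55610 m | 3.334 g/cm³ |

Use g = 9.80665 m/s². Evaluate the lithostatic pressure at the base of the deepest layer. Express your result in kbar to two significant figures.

anhydrite: 2940 kg/m³ × 9.80665 m/s² × 470 m = 1.355×10^7 Pa = 0.1355 kbar
halite: 2186 kg/m³ × 9.80665 m/s² × 340 m = 7.289×10^6 Pa = 0.07289 kbar
gneiss: 2666 kg/m³ × 9.80665 m/s² × 22690 m = 5.932×10^8 Pa = 5.932 kbar
upper-mantle rock: 3350 kg/m³ × 9.80665 m/s² × 8310 m = 2.730×10^8 Pa = 2.730 kbar
peridotite: 3334 kg/m³ × 9.80665 m/s² × 55610 m = 1.818×10^9 Pa = 18.18 kbar
Total = 0.1355 + 0.07289 + 5.932 + 2.730 + 18.18 = 27.053 kbar

27 kbar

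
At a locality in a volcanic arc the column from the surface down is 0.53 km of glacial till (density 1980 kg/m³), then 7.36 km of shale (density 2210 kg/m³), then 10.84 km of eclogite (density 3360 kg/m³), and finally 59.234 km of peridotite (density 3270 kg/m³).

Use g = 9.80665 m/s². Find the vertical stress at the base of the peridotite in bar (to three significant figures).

24300 bar

glacial till: 1980 kg/m³ × 9.80665 m/s² × 530 m = 1.029×10^7 Pa = 102.9 bar
shale: 2210 kg/m³ × 9.80665 m/s² × 7360 m = 1.595×10^8 Pa = 1595 bar
eclogite: 3360 kg/m³ × 9.80665 m/s² × 10840 m = 3.572×10^8 Pa = 3572 bar
peridotite: 3270 kg/m³ × 9.80665 m/s² × 59234 m = 1.900×10^9 Pa = 18995 bar
Total = 102.9 + 1595 + 3572 + 18995 = 24265 bar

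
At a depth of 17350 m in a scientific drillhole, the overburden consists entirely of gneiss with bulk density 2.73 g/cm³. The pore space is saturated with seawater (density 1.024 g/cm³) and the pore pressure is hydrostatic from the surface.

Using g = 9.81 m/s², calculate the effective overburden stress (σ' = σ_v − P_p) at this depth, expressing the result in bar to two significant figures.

2900 bar

Overburden (lithostatic) stress σ_v:
gneiss: 2730 kg/m³ × 9.81 m/s² × 17350 m = 4.647×10^8 Pa = 464.7 MPa
Pore pressure P_p = 1024 kg/m³ × 9.81 m/s² × 17350 m = 1.743×10^8 Pa = 174.3 MPa
Effective stress σ' = σ_v − P_p = 464.7 − 174.3 = 290.37 MPa = 2903.7 bar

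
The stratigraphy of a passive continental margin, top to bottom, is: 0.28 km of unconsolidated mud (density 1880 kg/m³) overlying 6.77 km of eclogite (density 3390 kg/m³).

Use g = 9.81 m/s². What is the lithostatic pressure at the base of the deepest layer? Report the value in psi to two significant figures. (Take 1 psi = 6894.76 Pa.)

33000 psi

unconsolidated mud: 1880 kg/m³ × 9.81 m/s² × 280 m = 5.164×10^6 Pa = 749.0 psi
eclogite: 3390 kg/m³ × 9.81 m/s² × 6770 m = 2.251×10^8 Pa = 32654 psi
Total = 749.0 + 32654 = 33403 psi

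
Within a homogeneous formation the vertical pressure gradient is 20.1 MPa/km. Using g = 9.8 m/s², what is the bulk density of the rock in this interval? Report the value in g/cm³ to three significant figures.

ρ = (dP/dz)/g = 20.1 MPa/km / 9.8 m/s² = 20100 Pa/m / 9.8 m/s² = 2051.0 kg/m³
= 2.051 g/cm³

2.05 g/cm³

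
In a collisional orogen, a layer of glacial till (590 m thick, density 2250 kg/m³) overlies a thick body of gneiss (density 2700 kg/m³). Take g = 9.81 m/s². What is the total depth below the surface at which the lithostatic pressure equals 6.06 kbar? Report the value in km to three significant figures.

Pressure at base of upper layers: 2250×9.81×590 = 1.302×10^7 Pa = 0.1302 kbar
Remaining pressure to be supplied by gneiss: 6.060×10^8 − 1.302×10^7 = 5.930×10^8 Pa
Additional depth in gneiss = 5.930×10^8 Pa / (2700 kg/m³ × 9.81 m/s²) = 22387 m
Total depth = 590 m + 22387 m = 22977 m
= 22.977 km

23.0 km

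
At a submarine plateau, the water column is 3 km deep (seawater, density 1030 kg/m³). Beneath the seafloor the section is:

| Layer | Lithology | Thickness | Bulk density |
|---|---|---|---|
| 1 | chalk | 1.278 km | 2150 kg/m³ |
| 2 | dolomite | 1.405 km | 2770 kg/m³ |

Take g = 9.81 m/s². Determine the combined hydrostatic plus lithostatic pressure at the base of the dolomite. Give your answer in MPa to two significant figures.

95 MPa

seawater: 1030 kg/m³ × 9.81 m/s² × 3000 m = 3.031×10^7 Pa = 30.31 MPa
chalk: 2150 kg/m³ × 9.81 m/s² × 1278 m = 2.695×10^7 Pa = 26.95 MPa
dolomite: 2770 kg/m³ × 9.81 m/s² × 1405 m = 3.818×10^7 Pa = 38.18 MPa
Total = 30.31 + 26.95 + 38.18 = 95.447 MPa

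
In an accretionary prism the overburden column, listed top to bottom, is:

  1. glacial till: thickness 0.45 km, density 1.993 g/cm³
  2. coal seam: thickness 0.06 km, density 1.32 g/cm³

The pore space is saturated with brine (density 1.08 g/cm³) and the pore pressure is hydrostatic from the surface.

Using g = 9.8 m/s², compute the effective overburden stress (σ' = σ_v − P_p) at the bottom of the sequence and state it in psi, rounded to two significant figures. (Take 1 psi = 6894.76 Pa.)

Overburden (lithostatic) stress σ_v:
glacial till: 1993 kg/m³ × 9.8 m/s² × 450 m = 8.789×10^6 Pa = 8.789 MPa
coal seam: 1320 kg/m³ × 9.8 m/s² × 60 m = 7.762×10^5 Pa = 0.7762 MPa
Total = 8.789 + 0.7762 = 9.5653 MPa
Pore pressure P_p = 1080 kg/m³ × 9.8 m/s² × 510 m = 5.398×10^6 Pa = 5.398 MPa
Effective stress σ' = σ_v − P_p = 9.565 − 5.398 = 4.1674 MPa = 604.44 psi

600 psi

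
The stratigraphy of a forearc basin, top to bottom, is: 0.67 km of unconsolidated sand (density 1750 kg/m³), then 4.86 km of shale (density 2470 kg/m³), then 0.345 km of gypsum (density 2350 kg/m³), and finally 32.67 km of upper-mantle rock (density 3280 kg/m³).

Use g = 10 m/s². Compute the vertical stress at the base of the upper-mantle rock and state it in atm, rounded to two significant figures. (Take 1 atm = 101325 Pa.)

unconsolidated sand: 1750 kg/m³ × 10 m/s² × 670 m = 1.173×10^7 Pa = 115.7 atm
shale: 2470 kg/m³ × 10 m/s² × 4860 m = 1.200×10^8 Pa = 1185 atm
gypsum: 2350 kg/m³ × 10 m/s² × 345 m = 8.107×10^6 Pa = 80.01 atm
upper-mantle rock: 3280 kg/m³ × 10 m/s² × 32670 m = 1.072×10^9 Pa = 10576 atm
Total = 115.7 + 1185 + 80.01 + 10576 = 11956 atm

12000 atm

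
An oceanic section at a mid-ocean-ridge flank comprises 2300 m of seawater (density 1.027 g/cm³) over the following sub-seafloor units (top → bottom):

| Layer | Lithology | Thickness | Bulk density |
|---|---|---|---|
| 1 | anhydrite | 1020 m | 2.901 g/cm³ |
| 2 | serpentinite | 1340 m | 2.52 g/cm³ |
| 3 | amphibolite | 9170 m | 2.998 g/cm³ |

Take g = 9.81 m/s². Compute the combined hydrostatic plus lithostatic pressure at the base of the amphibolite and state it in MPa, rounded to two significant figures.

seawater: 1027 kg/m³ × 9.81 m/s² × 2300 m = 2.317×10^7 Pa = 23.17 MPa
anhydrite: 2901 kg/m³ × 9.81 m/s² × 1020 m = 2.903×10^7 Pa = 29.03 MPa
serpentinite: 2520 kg/m³ × 9.81 m/s² × 1340 m = 3.313×10^7 Pa = 33.13 MPa
amphibolite: 2998 kg/m³ × 9.81 m/s² × 9170 m = 2.697×10^8 Pa = 269.7 MPa
Total = 23.17 + 29.03 + 33.13 + 269.7 = 355.02 MPa

360 MPa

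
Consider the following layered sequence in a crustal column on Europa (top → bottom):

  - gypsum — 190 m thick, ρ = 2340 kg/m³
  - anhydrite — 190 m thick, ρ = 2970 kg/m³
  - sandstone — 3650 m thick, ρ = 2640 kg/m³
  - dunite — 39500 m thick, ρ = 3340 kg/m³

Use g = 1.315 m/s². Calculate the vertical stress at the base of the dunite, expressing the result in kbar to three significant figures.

1.87 kbar

gypsum: 2340 kg/m³ × 1.315 m/s² × 190 m = 5.846×10^5 Pa = 5.846×10^-3 kbar
anhydrite: 2970 kg/m³ × 1.315 m/s² × 190 m = 7.421×10^5 Pa = 7.421×10^-3 kbar
sandstone: 2640 kg/m³ × 1.315 m/s² × 3650 m = 1.267×10^7 Pa = 0.1267 kbar
dunite: 3340 kg/m³ × 1.315 m/s² × 39500 m = 1.735×10^8 Pa = 1.735 kbar
Total = 5.846×10^-3 + 7.421×10^-3 + 0.1267 + 1.735 = 1.8749 kbar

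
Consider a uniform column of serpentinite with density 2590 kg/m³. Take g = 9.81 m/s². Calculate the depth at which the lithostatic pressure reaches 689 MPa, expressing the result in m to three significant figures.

27100 m

h = P/(ρg) = 689 MPa / (2590 kg/m³ × 9.81 m/s²) = 6.890×10^8 Pa / 25408 Pa/m = 27118 m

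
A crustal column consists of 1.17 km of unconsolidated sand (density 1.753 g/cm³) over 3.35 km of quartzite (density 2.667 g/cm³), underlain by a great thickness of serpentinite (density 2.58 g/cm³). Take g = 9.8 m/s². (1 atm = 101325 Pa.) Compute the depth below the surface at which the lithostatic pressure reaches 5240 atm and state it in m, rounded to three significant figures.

21300 m

Pressure at base of upper layers: 1753×9.8×1170 + 2667×9.8×3350 = 1.077×10^8 Pa = 1062 atm
Remaining pressure to be supplied by serpentinite: 5.309×10^8 − 1.077×10^8 = 4.233×10^8 Pa
Additional depth in serpentinite = 4.233×10^8 Pa / (2580 kg/m³ × 9.8 m/s²) = 16741 m
Total depth = 4520 m + 16741 m = 21261 m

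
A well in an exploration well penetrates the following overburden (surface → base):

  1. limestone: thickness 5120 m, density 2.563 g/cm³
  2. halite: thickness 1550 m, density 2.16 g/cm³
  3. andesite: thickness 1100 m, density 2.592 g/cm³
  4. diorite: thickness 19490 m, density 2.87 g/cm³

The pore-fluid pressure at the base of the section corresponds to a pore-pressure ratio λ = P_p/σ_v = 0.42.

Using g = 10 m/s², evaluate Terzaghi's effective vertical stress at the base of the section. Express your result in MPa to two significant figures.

Overburden (lithostatic) stress σ_v:
limestone: 2563 kg/m³ × 10 m/s² × 5120 m = 1.312×10^8 Pa = 131.2 MPa
halite: 2160 kg/m³ × 10 m/s² × 1550 m = 3.348×10^7 Pa = 33.48 MPa
andesite: 2592 kg/m³ × 10 m/s² × 1100 m = 2.851×10^7 Pa = 28.51 MPa
diorite: 2870 kg/m³ × 10 m/s² × 19490 m = 5.594×10^8 Pa = 559.4 MPa
Total = 131.2 + 33.48 + 28.51 + 559.4 = 752.58 MPa
Pore pressure P_p = λ·σ_v = 0.42 × 752.6 MPa = 316.1 MPa
Effective stress σ' = σ_v − P_p = 752.6 − 316.1 = 436.50 MPa

440 MPa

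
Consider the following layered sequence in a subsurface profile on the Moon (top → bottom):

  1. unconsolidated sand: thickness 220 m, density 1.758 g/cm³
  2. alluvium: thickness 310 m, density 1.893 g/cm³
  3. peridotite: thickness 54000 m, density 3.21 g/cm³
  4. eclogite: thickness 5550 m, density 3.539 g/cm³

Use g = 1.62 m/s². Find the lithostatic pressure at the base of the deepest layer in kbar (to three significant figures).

3.14 kbar

unconsolidated sand: 1758 kg/m³ × 1.62 m/s² × 220 m = 6.266×10^5 Pa = 6.266×10^-3 kbar
alluvium: 1893 kg/m³ × 1.62 m/s² × 310 m = 9.507×10^5 Pa = 9.507×10^-3 kbar
peridotite: 3210 kg/m³ × 1.62 m/s² × 54000 m = 2.808×10^8 Pa = 2.808 kbar
eclogite: 3539 kg/m³ × 1.62 m/s² × 5550 m = 3.182×10^7 Pa = 0.3182 kbar
Total = 6.266×10^-3 + 9.507×10^-3 + 2.808 + 0.3182 = 3.1421 kbar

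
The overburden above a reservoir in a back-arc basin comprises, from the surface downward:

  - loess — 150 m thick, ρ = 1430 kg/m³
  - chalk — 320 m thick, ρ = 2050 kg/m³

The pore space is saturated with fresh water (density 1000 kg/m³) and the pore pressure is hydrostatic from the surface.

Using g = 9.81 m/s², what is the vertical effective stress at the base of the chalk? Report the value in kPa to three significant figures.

3930 kPa

Overburden (lithostatic) stress σ_v:
loess: 1430 kg/m³ × 9.81 m/s² × 150 m = 2.104×10^6 Pa = 2.104 MPa
chalk: 2050 kg/m³ × 9.81 m/s² × 320 m = 6.435×10^6 Pa = 6.435 MPa
Total = 2.104 + 6.435 = 8.5396 MPa
Pore pressure P_p = 1000 kg/m³ × 9.81 m/s² × 470 m = 4.611×10^6 Pa = 4.611 MPa
Effective stress σ' = σ_v − P_p = 8.540 − 4.611 = 3.9289 MPa = 3928.9 kPa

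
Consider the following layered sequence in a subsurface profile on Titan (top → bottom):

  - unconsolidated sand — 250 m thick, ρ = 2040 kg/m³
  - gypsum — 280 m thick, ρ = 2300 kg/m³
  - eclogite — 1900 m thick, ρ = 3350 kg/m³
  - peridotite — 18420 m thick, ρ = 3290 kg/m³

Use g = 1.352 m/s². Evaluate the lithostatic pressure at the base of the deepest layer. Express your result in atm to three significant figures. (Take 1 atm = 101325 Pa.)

unconsolidated sand: 2040 kg/m³ × 1.352 m/s² × 250 m = 6.895×10^5 Pa = 6.805 atm
gypsum: 2300 kg/m³ × 1.352 m/s² × 280 m = 8.707×10^5 Pa = 8.593 atm
eclogite: 3350 kg/m³ × 1.352 m/s² × 1900 m = 8.605×10^6 Pa = 84.93 atm
peridotite: 3290 kg/m³ × 1.352 m/s² × 18420 m = 8.193×10^7 Pa = 808.6 atm
Total = 6.805 + 8.593 + 84.93 + 808.6 = 908.95 atm

909 atm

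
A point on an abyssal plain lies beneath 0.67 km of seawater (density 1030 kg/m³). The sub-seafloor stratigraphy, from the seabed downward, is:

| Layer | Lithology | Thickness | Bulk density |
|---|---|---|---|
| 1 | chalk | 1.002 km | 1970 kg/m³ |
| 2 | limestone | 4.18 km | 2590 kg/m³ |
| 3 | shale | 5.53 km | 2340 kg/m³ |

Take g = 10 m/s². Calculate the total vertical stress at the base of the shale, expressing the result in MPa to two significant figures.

260 MPa

seawater: 1030 kg/m³ × 10 m/s² × 670 m = 6.901×10^6 Pa = 6.901 MPa
chalk: 1970 kg/m³ × 10 m/s² × 1002 m = 1.974×10^7 Pa = 19.74 MPa
limestone: 2590 kg/m³ × 10 m/s² × 4180 m = 1.083×10^8 Pa = 108.3 MPa
shale: 2340 kg/m³ × 10 m/s² × 5530 m = 1.294×10^8 Pa = 129.4 MPa
Total = 6.901 + 19.74 + 108.3 + 129.4 = 264.30 MPa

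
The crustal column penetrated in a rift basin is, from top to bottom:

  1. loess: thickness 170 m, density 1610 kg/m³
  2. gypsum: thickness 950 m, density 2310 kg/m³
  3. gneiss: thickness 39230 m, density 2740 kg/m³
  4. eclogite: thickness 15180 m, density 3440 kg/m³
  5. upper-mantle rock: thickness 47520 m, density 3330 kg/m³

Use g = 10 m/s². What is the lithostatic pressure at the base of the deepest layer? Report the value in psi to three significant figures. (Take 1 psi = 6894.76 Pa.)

465000 psi

loess: 1610 kg/m³ × 10 m/s² × 170 m = 2.737×10^6 Pa = 397.0 psi
gypsum: 2310 kg/m³ × 10 m/s² × 950 m = 2.195×10^7 Pa = 3183 psi
gneiss: 2740 kg/m³ × 10 m/s² × 39230 m = 1.075×10^9 Pa = 1.559×10^5 psi
eclogite: 3440 kg/m³ × 10 m/s² × 15180 m = 5.222×10^8 Pa = 75738 psi
upper-mantle rock: 3330 kg/m³ × 10 m/s² × 47520 m = 1.582×10^9 Pa = 2.295×10^5 psi
Total = 397.0 + 3183 + 1.559×10^5 + 75738 + 2.295×10^5 = 4.6473×10^5 psi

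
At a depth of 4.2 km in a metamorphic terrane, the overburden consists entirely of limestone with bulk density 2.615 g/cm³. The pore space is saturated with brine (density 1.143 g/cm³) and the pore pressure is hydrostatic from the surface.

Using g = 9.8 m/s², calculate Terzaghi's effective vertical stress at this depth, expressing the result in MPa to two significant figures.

Overburden (lithostatic) stress σ_v:
limestone: 2615 kg/m³ × 9.8 m/s² × 4200 m = 1.076×10^8 Pa = 107.6 MPa
Pore pressure P_p = 1143 kg/m³ × 9.8 m/s² × 4200 m = 4.705×10^7 Pa = 47.05 MPa
Effective stress σ' = σ_v − P_p = 107.6 − 47.05 = 60.588 MPa

61 MPa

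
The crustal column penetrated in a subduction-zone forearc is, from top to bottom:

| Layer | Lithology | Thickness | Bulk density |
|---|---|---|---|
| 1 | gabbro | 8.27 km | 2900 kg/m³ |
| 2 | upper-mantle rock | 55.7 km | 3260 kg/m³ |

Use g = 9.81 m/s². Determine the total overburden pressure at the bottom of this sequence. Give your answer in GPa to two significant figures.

gabbro: 2900 kg/m³ × 9.81 m/s² × 8270 m = 2.353×10^8 Pa = 0.2353 GPa
upper-mantle rock: 3260 kg/m³ × 9.81 m/s² × 55700 m = 1.781×10^9 Pa = 1.781 GPa
Total = 0.2353 + 1.781 = 2.0166 GPa

2.0 GPa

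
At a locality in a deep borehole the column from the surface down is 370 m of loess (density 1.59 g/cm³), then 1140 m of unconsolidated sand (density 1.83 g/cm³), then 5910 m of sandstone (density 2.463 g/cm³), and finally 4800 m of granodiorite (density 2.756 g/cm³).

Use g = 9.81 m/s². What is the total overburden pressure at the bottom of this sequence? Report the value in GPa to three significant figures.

loess: 1590 kg/m³ × 9.81 m/s² × 370 m = 5.771×10^6 Pa = 5.771×10^-3 GPa
unconsolidated sand: 1830 kg/m³ × 9.81 m/s² × 1140 m = 2.047×10^7 Pa = 0.02047 GPa
sandstone: 2463 kg/m³ × 9.81 m/s² × 5910 m = 1.428×10^8 Pa = 0.1428 GPa
granodiorite: 2756 kg/m³ × 9.81 m/s² × 4800 m = 1.298×10^8 Pa = 0.1298 GPa
Total = 5.771×10^-3 + 0.02047 + 0.1428 + 0.1298 = 0.29881 GPa

0.299 GPa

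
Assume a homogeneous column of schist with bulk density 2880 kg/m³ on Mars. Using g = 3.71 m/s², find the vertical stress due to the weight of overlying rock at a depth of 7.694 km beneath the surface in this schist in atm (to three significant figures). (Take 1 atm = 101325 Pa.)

811 atm

schist: 2880 kg/m³ × 3.71 m/s² × 7694 m = 8.221×10^7 Pa = 811.3 atm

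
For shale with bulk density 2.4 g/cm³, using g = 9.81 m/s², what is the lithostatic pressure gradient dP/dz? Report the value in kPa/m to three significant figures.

dP/dz = ρg = 2400 kg/m³ × 9.81 m/s² = 23544 Pa/m
= 23544 Pa/m × (1 kPa/m / 1000.0 Pa/m) = 23.544 kPa/m

23.5 kPa/m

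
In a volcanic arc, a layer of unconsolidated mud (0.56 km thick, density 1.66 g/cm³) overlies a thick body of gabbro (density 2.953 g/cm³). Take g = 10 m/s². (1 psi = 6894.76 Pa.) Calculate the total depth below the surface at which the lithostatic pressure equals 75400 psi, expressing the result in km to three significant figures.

Pressure at base of upper layers: 1660×10×560 = 9.296×10^6 Pa = 1348 psi
Remaining pressure to be supplied by gabbro: 5.199×10^8 − 9.296×10^6 = 5.106×10^8 Pa
Additional depth in gabbro = 5.106×10^8 Pa / (2953 kg/m³ × 10 m/s²) = 17290 m
Total depth = 560 m + 17290 m = 17850 m
= 17.850 km

17.8 km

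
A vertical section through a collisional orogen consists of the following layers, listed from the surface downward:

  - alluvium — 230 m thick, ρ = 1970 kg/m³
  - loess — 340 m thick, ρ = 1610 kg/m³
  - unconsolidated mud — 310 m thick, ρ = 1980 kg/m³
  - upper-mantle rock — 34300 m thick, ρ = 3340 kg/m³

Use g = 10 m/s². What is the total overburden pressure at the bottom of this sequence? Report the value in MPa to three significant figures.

alluvium: 1970 kg/m³ × 10 m/s² × 230 m = 4.531×10^6 Pa = 4.531 MPa
loess: 1610 kg/m³ × 10 m/s² × 340 m = 5.474×10^6 Pa = 5.474 MPa
unconsolidated mud: 1980 kg/m³ × 10 m/s² × 310 m = 6.138×10^6 Pa = 6.138 MPa
upper-mantle rock: 3340 kg/m³ × 10 m/s² × 34300 m = 1.146×10^9 Pa = 1146 MPa
Total = 4.531 + 5.474 + 6.138 + 1146 = 1161.8 MPa

1160 MPa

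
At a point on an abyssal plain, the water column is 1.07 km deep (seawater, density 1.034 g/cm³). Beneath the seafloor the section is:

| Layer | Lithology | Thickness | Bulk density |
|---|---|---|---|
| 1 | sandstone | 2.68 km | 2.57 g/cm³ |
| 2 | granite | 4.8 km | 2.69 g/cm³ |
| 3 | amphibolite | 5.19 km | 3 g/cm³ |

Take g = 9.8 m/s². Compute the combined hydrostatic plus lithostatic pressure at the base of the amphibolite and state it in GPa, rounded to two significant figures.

seawater: 1034 kg/m³ × 9.8 m/s² × 1070 m = 1.084×10^7 Pa = 0.01084 GPa
sandstone: 2570 kg/m³ × 9.8 m/s² × 2680 m = 6.750×10^7 Pa = 0.06750 GPa
granite: 2690 kg/m³ × 9.8 m/s² × 4800 m = 1.265×10^8 Pa = 0.1265 GPa
amphibolite: 3000 kg/m³ × 9.8 m/s² × 5190 m = 1.526×10^8 Pa = 0.1526 GPa
Total = 0.01084 + 0.06750 + 0.1265 + 0.1526 = 0.35746 GPa

0.36 GPa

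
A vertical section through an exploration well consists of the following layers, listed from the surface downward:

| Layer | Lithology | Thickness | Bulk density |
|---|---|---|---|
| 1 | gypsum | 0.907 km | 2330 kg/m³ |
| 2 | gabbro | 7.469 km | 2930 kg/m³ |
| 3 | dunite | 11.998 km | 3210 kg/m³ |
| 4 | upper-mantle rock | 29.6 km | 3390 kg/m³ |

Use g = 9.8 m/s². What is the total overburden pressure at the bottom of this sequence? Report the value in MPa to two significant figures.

1600 MPa

gypsum: 2330 kg/m³ × 9.8 m/s² × 907 m = 2.071×10^7 Pa = 20.71 MPa
gabbro: 2930 kg/m³ × 9.8 m/s² × 7469 m = 2.145×10^8 Pa = 214.5 MPa
dunite: 3210 kg/m³ × 9.8 m/s² × 11998 m = 3.774×10^8 Pa = 377.4 MPa
upper-mantle rock: 3390 kg/m³ × 9.8 m/s² × 29600 m = 9.834×10^8 Pa = 983.4 MPa
Total = 20.71 + 214.5 + 377.4 + 983.4 = 1596.0 MPa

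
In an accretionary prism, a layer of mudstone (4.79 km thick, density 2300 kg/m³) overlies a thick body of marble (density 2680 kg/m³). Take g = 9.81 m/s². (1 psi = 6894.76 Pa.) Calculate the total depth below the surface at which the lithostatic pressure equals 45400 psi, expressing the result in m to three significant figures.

Pressure at base of upper layers: 2300×9.81×4790 = 1.081×10^8 Pa = 15675 psi
Remaining pressure to be supplied by marble: 3.130×10^8 − 1.081×10^8 = 2.049×10^8 Pa
Additional depth in marble = 2.049×10^8 Pa / (2680 kg/m³ × 9.81 m/s²) = 7795.3 m
Total depth = 4790 m + 7795.3 m = 12585 m

12600 m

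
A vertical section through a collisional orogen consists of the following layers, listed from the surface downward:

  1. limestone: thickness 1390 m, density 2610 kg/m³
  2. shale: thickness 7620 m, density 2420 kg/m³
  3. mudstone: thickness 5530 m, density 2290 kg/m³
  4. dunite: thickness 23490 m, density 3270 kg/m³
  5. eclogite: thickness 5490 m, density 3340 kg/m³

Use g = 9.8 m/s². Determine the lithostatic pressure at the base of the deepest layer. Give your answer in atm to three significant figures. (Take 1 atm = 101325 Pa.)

12600 atm

limestone: 2610 kg/m³ × 9.8 m/s² × 1390 m = 3.555×10^7 Pa = 350.9 atm
shale: 2420 kg/m³ × 9.8 m/s² × 7620 m = 1.807×10^8 Pa = 1784 atm
mudstone: 2290 kg/m³ × 9.8 m/s² × 5530 m = 1.241×10^8 Pa = 1225 atm
dunite: 3270 kg/m³ × 9.8 m/s² × 23490 m = 7.528×10^8 Pa = 7429 atm
eclogite: 3340 kg/m³ × 9.8 m/s² × 5490 m = 1.797×10^8 Pa = 1773 atm
Total = 350.9 + 1784 + 1225 + 7429 + 1773 = 12562 atm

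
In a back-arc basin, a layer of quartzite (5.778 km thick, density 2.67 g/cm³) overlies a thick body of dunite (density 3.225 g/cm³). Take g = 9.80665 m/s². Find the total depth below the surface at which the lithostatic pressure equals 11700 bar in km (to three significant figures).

Pressure at base of upper layers: 2670×9.80665×5778 = 1.513×10^8 Pa = 1513 bar
Remaining pressure to be supplied by dunite: 1.170×10^9 − 1.513×10^8 = 1.019×10^9 Pa
Additional depth in dunite = 1.019×10^9 Pa / (3225 kg/m³ × 9.80665 m/s²) = 32211 m
Total depth = 5778 m + 32211 m = 37989 m
= 37.989 km

38.0 km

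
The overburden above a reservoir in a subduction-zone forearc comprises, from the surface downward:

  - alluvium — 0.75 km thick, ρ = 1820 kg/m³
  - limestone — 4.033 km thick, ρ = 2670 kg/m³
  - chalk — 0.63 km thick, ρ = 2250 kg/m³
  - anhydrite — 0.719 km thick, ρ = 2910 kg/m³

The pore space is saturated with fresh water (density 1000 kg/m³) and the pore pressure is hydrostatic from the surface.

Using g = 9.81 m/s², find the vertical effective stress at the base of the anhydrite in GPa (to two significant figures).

0.093 GPa

Overburden (lithostatic) stress σ_v:
alluvium: 1820 kg/m³ × 9.81 m/s² × 750 m = 1.339×10^7 Pa = 13.39 MPa
limestone: 2670 kg/m³ × 9.81 m/s² × 4033 m = 1.056×10^8 Pa = 105.6 MPa
chalk: 2250 kg/m³ × 9.81 m/s² × 630 m = 1.391×10^7 Pa = 13.91 MPa
anhydrite: 2910 kg/m³ × 9.81 m/s² × 719 m = 2.053×10^7 Pa = 20.53 MPa
Total = 13.39 + 105.6 + 13.91 + 20.53 = 153.46 MPa
Pore pressure P_p = 1000 kg/m³ × 9.81 m/s² × 6132 m = 6.015×10^7 Pa = 60.15 MPa
Effective stress σ' = σ_v − P_p = 153.5 − 60.15 = 93.302 MPa = 0.093302 GPa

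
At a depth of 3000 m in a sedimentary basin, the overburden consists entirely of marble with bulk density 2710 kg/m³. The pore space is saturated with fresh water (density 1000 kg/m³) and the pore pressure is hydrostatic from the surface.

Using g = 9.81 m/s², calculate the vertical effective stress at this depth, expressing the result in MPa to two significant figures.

50 MPa

Overburden (lithostatic) stress σ_v:
marble: 2710 kg/m³ × 9.81 m/s² × 3000 m = 7.976×10^7 Pa = 79.76 MPa
Pore pressure P_p = 1000 kg/m³ × 9.81 m/s² × 3000 m = 2.943×10^7 Pa = 29.43 MPa
Effective stress σ' = σ_v − P_p = 79.76 − 29.43 = 50.325 MPa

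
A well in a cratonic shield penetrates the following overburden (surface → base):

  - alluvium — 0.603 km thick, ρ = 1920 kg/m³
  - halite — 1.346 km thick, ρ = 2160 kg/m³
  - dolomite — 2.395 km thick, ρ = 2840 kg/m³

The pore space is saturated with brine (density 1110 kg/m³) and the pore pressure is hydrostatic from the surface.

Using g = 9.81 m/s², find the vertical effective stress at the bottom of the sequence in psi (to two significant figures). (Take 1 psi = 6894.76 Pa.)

8600 psi

Overburden (lithostatic) stress σ_v:
alluvium: 1920 kg/m³ × 9.81 m/s² × 603 m = 1.136×10^7 Pa = 11.36 MPa
halite: 2160 kg/m³ × 9.81 m/s² × 1346 m = 2.852×10^7 Pa = 28.52 MPa
dolomite: 2840 kg/m³ × 9.81 m/s² × 2395 m = 6.673×10^7 Pa = 66.73 MPa
Total = 11.36 + 28.52 + 66.73 = 106.60 MPa
Pore pressure P_p = 1110 kg/m³ × 9.81 m/s² × 4344 m = 4.730×10^7 Pa = 47.30 MPa
Effective stress σ' = σ_v − P_p = 106.6 − 47.30 = 59.302 MPa = 8601.1 psi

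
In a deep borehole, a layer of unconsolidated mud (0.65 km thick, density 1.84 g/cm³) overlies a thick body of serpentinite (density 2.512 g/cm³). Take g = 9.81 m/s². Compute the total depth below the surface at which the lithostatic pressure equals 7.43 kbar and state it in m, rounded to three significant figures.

Pressure at base of upper layers: 1840×9.81×650 = 1.173×10^7 Pa = 0.1173 kbar
Remaining pressure to be supplied by serpentinite: 7.430×10^8 − 1.173×10^7 = 7.313×10^8 Pa
Additional depth in serpentinite = 7.313×10^8 Pa / (2512 kg/m³ × 9.81 m/s²) = 29675 m
Total depth = 650 m + 29675 m = 30325 m

30300 m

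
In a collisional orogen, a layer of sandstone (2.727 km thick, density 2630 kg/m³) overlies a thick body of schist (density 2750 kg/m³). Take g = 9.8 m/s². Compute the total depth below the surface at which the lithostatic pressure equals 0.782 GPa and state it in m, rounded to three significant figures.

29100 m

Pressure at base of upper layers: 2630×9.8×2727 = 7.029×10^7 Pa = 0.07029 GPa
Remaining pressure to be supplied by schist: 7.820×10^8 − 7.029×10^7 = 7.117×10^8 Pa
Additional depth in schist = 7.117×10^8 Pa / (2750 kg/m³ × 9.8 m/s²) = 26409 m
Total depth = 2727 m + 26409 m = 29136 m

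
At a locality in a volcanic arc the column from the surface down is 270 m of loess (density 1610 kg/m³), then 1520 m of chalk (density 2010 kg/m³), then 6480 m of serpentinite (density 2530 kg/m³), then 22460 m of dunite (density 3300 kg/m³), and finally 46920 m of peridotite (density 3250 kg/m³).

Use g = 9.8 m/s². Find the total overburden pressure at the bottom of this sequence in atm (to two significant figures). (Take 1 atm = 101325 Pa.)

24000 atm

loess: 1610 kg/m³ × 9.8 m/s² × 270 m = 4.260×10^6 Pa = 42.04 atm
chalk: 2010 kg/m³ × 9.8 m/s² × 1520 m = 2.994×10^7 Pa = 295.5 atm
serpentinite: 2530 kg/m³ × 9.8 m/s² × 6480 m = 1.607×10^8 Pa = 1586 atm
dunite: 3300 kg/m³ × 9.8 m/s² × 22460 m = 7.264×10^8 Pa = 7169 atm
peridotite: 3250 kg/m³ × 9.8 m/s² × 46920 m = 1.494×10^9 Pa = 14749 atm
Total = 42.04 + 295.5 + 1586 + 7169 + 14749 = 23840 atm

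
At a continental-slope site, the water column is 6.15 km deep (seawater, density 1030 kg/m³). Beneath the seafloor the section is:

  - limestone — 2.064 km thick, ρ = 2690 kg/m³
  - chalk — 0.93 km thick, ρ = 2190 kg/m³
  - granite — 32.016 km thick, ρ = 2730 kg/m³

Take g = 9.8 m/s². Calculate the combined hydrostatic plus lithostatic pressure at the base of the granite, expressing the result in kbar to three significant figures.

seawater: 1030 kg/m³ × 9.8 m/s² × 6150 m = 6.208×10^7 Pa = 0.6208 kbar
limestone: 2690 kg/m³ × 9.8 m/s² × 2064 m = 5.441×10^7 Pa = 0.5441 kbar
chalk: 2190 kg/m³ × 9.8 m/s² × 930 m = 1.996×10^7 Pa = 0.1996 kbar
granite: 2730 kg/m³ × 9.8 m/s² × 32016 m = 8.566×10^8 Pa = 8.566 kbar
Total = 0.6208 + 0.5441 + 0.1996 + 8.566 = 9.9300 kbar

9.93 kbar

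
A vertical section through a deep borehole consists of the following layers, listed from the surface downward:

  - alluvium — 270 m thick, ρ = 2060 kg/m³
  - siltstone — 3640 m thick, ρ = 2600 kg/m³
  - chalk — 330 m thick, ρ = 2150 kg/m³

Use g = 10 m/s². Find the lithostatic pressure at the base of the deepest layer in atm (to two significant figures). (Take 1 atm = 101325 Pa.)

alluvium: 2060 kg/m³ × 10 m/s² × 270 m = 5.562×10^6 Pa = 54.89 atm
siltstone: 2600 kg/m³ × 10 m/s² × 3640 m = 9.464×10^7 Pa = 934.0 atm
chalk: 2150 kg/m³ × 10 m/s² × 330 m = 7.095×10^6 Pa = 70.02 atm
Total = 54.89 + 934.0 + 70.02 = 1058.9 atm

1100 atm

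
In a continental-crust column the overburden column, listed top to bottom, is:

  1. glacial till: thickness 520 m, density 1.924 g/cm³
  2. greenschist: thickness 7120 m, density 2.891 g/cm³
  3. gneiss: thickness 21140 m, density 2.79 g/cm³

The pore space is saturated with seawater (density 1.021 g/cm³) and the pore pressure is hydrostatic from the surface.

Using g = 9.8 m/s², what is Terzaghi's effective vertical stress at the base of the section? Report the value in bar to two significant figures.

Overburden (lithostatic) stress σ_v:
glacial till: 1924 kg/m³ × 9.8 m/s² × 520 m = 9.805×10^6 Pa = 9.805 MPa
greenschist: 2891 kg/m³ × 9.8 m/s² × 7120 m = 2.017×10^8 Pa = 201.7 MPa
gneiss: 2790 kg/m³ × 9.8 m/s² × 21140 m = 5.780×10^8 Pa = 578.0 MPa
Total = 9.805 + 201.7 + 578.0 = 789.54 MPa
Pore pressure P_p = 1021 kg/m³ × 9.8 m/s² × 28780 m = 2.880×10^8 Pa = 288.0 MPa
Effective stress σ' = σ_v − P_p = 789.5 − 288.0 = 501.57 MPa = 5015.7 bar

5000 bar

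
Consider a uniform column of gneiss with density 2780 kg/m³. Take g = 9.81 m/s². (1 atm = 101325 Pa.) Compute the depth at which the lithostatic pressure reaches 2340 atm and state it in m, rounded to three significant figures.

8690 m

h = P/(ρg) = 2340 atm / (2780 kg/m³ × 9.81 m/s²) = 2.371×10^8 Pa / 27272 Pa/m = 8694.0 m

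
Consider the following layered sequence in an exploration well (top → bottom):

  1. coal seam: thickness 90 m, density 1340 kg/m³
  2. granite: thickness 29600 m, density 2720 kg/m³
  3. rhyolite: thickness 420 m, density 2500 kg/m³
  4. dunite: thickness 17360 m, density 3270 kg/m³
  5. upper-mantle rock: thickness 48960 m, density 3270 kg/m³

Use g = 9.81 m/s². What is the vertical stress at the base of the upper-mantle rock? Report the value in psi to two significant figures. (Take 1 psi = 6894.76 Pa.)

coal seam: 1340 kg/m³ × 9.81 m/s² × 90 m = 1.183×10^6 Pa = 171.6 psi
granite: 2720 kg/m³ × 9.81 m/s² × 29600 m = 7.898×10^8 Pa = 1.146×10^5 psi
rhyolite: 2500 kg/m³ × 9.81 m/s² × 420 m = 1.030×10^7 Pa = 1494 psi
dunite: 3270 kg/m³ × 9.81 m/s² × 17360 m = 5.569×10^8 Pa = 80770 psi
upper-mantle rock: 3270 kg/m³ × 9.81 m/s² × 48960 m = 1.571×10^9 Pa = 2.278×10^5 psi
Total = 171.6 + 1.146×10^5 + 1494 + 80770 + 2.278×10^5 = 4.2478×10^5 psi

420000 psi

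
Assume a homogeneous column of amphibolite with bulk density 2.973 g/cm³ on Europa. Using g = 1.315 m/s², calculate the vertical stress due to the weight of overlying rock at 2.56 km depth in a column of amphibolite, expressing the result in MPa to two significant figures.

10 MPa

amphibolite: 2973 kg/m³ × 1.315 m/s² × 2560 m = 1.001×10^7 Pa = 10.01 MPa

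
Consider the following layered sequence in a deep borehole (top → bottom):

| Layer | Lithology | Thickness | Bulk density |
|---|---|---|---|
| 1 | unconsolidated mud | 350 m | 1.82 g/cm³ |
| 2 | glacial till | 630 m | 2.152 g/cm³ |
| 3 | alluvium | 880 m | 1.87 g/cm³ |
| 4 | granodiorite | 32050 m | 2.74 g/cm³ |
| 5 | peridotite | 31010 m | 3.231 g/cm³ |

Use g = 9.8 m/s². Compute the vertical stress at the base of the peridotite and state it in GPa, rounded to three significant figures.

unconsolidated mud: 1820 kg/m³ × 9.8 m/s² × 350 m = 6.243×10^6 Pa = 6.243×10^-3 GPa
glacial till: 2152 kg/m³ × 9.8 m/s² × 630 m = 1.329×10^7 Pa = 0.01329 GPa
alluvium: 1870 kg/m³ × 9.8 m/s² × 880 m = 1.613×10^7 Pa = 0.01613 GPa
granodiorite: 2740 kg/m³ × 9.8 m/s² × 32050 m = 8.606×10^8 Pa = 0.8606 GPa
peridotite: 3231 kg/m³ × 9.8 m/s² × 31010 m = 9.819×10^8 Pa = 0.9819 GPa
Total = 6.243×10^-3 + 0.01329 + 0.01613 + 0.8606 + 0.9819 = 1.8782 GPa

1.88 GPa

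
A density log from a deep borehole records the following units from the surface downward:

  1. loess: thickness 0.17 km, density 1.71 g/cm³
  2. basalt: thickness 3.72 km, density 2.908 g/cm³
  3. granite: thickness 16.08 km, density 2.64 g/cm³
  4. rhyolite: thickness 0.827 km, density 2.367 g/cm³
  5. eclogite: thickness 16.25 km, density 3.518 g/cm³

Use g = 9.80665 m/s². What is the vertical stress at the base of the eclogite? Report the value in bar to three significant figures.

loess: 1710 kg/m³ × 9.80665 m/s² × 170 m = 2.851×10^6 Pa = 28.51 bar
basalt: 2908 kg/m³ × 9.80665 m/s² × 3720 m = 1.061×10^8 Pa = 1061 bar
granite: 2640 kg/m³ × 9.80665 m/s² × 16080 m = 4.163×10^8 Pa = 4163 bar
rhyolite: 2367 kg/m³ × 9.80665 m/s² × 827 m = 1.920×10^7 Pa = 192.0 bar
eclogite: 3518 kg/m³ × 9.80665 m/s² × 16250 m = 5.606×10^8 Pa = 5606 bar
Total = 28.51 + 1061 + 4163 + 192.0 + 5606 = 11051 bar

11100 bar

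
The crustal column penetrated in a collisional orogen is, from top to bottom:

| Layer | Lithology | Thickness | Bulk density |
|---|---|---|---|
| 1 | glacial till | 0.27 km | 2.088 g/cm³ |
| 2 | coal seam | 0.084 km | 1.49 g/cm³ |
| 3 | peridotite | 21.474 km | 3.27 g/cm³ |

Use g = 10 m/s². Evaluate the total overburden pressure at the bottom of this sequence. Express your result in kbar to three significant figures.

7.09 kbar

glacial till: 2088 kg/m³ × 10 m/s² × 270 m = 5.638×10^6 Pa = 0.05638 kbar
coal seam: 1490 kg/m³ × 10 m/s² × 84 m = 1.252×10^6 Pa = 0.01252 kbar
peridotite: 3270 kg/m³ × 10 m/s² × 21474 m = 7.022×10^8 Pa = 7.022 kbar
Total = 0.05638 + 0.01252 + 7.022 = 7.0909 kbar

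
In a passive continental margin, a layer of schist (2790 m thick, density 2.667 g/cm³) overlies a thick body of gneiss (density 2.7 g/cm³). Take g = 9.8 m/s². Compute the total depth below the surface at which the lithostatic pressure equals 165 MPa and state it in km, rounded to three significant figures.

6.27 km

Pressure at base of upper layers: 2667×9.8×2790 = 7.292×10^7 Pa = 72.92 MPa
Remaining pressure to be supplied by gneiss: 1.650×10^8 − 7.292×10^7 = 9.208×10^7 Pa
Additional depth in gneiss = 9.208×10^7 Pa / (2700 kg/m³ × 9.8 m/s²) = 3479.9 m
Total depth = 2790 m + 3479.9 m = 6269.9 m
= 6.2699 km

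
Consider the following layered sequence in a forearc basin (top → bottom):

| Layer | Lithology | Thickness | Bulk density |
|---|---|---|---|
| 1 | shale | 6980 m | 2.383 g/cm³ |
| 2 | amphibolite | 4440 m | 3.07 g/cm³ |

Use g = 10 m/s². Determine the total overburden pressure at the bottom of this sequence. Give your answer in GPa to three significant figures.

0.303 GPa

shale: 2383 kg/m³ × 10 m/s² × 6980 m = 1.663×10^8 Pa = 0.1663 GPa
amphibolite: 3070 kg/m³ × 10 m/s² × 4440 m = 1.363×10^8 Pa = 0.1363 GPa
Total = 0.1663 + 0.1363 = 0.30264 GPa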